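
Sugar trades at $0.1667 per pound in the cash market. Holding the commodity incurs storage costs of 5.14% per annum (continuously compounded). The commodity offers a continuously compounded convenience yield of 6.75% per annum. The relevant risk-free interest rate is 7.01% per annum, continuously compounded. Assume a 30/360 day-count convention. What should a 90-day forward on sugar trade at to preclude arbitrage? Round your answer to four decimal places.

$0.1690 per pound

Net carry = r + u − y = 0.0701 + 0.0514 − 0.0675 = 0.0540
F = S·e^((r+u−y)T) = 0.1667 · e^(0.0540 × 90/360) = 0.1667 · e^0.013500
= 0.1667 × 1.013592 = $0.1690 per pound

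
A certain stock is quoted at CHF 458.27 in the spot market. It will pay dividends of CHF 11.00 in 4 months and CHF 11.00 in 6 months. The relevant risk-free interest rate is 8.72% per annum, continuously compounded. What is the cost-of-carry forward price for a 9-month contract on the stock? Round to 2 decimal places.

PV(dividends) I = 11.00·e^(−0.0872·4/12) + 11.00·e^(−0.0872·6/12)
I = 10.6849 + 10.5307 = 21.2156
F = (S − I)·e^(rT) = (458.27 − 21.2156) · e^(0.0872·9/12)
= 437.0544 · e^0.065400 = 437.0544 × 1.067586 = CHF 466.59

CHF 466.59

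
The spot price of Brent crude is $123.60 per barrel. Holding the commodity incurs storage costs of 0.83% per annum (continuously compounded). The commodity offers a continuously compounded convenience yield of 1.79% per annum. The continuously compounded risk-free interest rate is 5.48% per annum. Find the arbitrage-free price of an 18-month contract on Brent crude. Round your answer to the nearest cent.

Net carry = r + u − y = 0.0548 + 0.0083 − 0.0179 = 0.0452
F = S·e^((r+u−y)T) = 123.60 · e^(0.0452 × 18/12) = 123.60 · e^0.067800
= 123.60 × 1.070151 = $132.27 per barrel

$132.27 per barrel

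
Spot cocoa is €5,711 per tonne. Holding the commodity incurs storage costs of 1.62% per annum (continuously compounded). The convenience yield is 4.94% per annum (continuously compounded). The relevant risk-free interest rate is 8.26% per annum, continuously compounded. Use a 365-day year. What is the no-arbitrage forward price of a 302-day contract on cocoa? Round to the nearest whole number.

Net carry = r + u − y = 0.0826 + 0.0162 − 0.0494 = 0.0494
F = S·e^((r+u−y)T) = 5711 · e^(0.0494 × 302/365) = 5711 · e^0.040873
= 5711 × 1.041720 = €5,949 per tonne

€5,949 per tonne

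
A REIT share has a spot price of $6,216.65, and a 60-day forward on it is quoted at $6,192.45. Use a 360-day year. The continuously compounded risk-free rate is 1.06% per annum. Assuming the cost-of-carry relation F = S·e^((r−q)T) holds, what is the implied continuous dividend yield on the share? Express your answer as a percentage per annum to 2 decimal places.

3.40%

From F = S·e^((r−q)T): (r − q) = ln(F/S)/T
ln(6192.45/6216.65) = ln(0.996107) = -0.003901
(r − q) = -0.003901 / (60/360) = -0.023406
q = r − ln(F/S)/T = 0.0106 + 0.023406 = 0.034006
q = 3.40%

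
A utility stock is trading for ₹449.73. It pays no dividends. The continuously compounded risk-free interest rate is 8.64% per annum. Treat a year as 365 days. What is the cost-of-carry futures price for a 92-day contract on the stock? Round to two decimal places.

₹459.63

F = S·e^(rT) = 449.73 · e^(0.0864 × 92/365)
= 449.73 · e^0.021778 = 449.73 × 1.022017
F = ₹459.63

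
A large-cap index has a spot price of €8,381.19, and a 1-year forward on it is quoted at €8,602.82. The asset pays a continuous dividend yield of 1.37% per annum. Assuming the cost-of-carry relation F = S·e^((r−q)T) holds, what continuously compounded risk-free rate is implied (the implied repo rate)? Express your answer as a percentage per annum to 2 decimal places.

From F = S·e^((r−q)T): (r − q) = ln(F/S)/T
ln(8602.82/8381.19) = ln(1.026444) = 0.026100
(r − q) = 0.026100 / (1) = 0.026100
r = ln(F/S)/T + q = 0.026100 + 0.0137 = 0.039800
r = 3.98%

3.98%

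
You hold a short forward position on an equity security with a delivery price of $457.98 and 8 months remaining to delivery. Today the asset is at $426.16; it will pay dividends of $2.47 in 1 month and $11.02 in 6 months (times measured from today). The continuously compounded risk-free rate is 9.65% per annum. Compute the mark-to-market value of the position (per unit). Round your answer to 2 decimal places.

$16.24

PV(remaining dividends) I = 2.47·e^(−0.0965·1/12) + 11.02·e^(−0.0965·6/12) = 12.9511
Current forward F = (S − I)·e^(rT) = (426.16 − 12.9511)·e^(0.0965·8/12) = 413.2089 × 1.066448 = 440.6658
Value (long) = (F − K)·e^(−rT) = (440.6658 − 457.98) × 0.937692 = -16.2354
Short position value = −(long value) = $16.24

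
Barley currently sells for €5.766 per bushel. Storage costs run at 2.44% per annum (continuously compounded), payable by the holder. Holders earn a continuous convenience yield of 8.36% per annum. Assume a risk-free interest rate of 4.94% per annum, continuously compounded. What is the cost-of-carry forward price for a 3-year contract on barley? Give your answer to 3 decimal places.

Net carry = r + u − y = 0.0494 + 0.0244 − 0.0836 = -0.0098
F = S·e^((r+u−y)T) = 5.766 · e^(-0.0098 × 3) = 5.766 · e^-0.029400
= 5.766 × 0.971028 = €5.599 per bushel

€5.599 per bushel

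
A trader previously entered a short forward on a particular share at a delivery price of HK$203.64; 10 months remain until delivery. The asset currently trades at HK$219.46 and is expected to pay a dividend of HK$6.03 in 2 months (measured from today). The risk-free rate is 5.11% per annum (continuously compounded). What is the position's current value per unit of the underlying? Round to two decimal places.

PV(remaining dividends) I = 6.03·e^(−0.0511·2/12) = 5.9789
Current forward F = (S − I)·e^(rT) = (219.46 − 5.9789)·e^(0.0511·10/12) = 213.4811 × 1.043503 = 222.7682
Value (long) = (F − K)·e^(−rT) = (222.7682 − 203.64) × 0.958311 = 18.3308
Short position value = −(long value) = -HK$18.33

-HK$18.33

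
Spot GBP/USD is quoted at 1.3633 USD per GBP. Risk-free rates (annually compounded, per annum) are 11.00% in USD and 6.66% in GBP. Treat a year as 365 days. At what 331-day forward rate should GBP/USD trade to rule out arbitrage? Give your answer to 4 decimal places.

1.4135

By covered interest parity, F = S · (1+r_USD)^T / (1+r_GBP)^T
= 1.3633 × 1.099262 / 1.060213 = 1.3633 × 1.036831
F = 1.4135 USD per GBP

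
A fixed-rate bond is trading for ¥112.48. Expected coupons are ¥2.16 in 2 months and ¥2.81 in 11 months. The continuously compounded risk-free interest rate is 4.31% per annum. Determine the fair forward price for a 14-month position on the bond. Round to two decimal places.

¥113.18

PV(coupons) I = 2.16·e^(−0.0431·2/12) + 2.81·e^(−0.0431·11/12)
I = 2.1445 + 2.7011 = 4.8456
F = (S − I)·e^(rT) = (112.48 − 4.8456) · e^(0.0431·14/12)
= 107.6344 · e^0.050283 = 107.6344 × 1.051569 = ¥113.18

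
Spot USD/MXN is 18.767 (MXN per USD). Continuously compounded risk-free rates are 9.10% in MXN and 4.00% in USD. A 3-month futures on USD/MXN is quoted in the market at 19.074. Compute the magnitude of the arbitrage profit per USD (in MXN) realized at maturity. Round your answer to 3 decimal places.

0.066 per USD (in MXN)

Fair futures: F* = S·e^(carry·T), with carry = (r_MXN − r_USD) = 0.0910 − 0.0400 = 0.0510
F* = 18.767 · e^(0.0510 × 3/12) = 18.767 · e^0.012750 = 18.767 × 1.012832 = 19.0078
Market 19.074 > fair 19.0078: forward overpriced → cash-and-carry (buy spot, short the forward).
At maturity, profit = |F_mkt − F*| = |19.074 − 19.0078| = 0.066 per USD (in MXN)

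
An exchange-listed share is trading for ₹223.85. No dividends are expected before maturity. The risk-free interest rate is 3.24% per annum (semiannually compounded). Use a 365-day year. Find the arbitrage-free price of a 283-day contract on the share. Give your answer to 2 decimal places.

F = S · (1+r/2)^(2T)
= 223.85 × 1.025233
F = ₹229.50

₹229.50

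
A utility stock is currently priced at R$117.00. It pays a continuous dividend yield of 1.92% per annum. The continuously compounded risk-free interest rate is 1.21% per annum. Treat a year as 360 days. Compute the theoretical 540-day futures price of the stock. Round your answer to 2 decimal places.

R$115.76

F = S·e^((r − q)T) = 117.00 · e^((0.0121 − 0.0192) × 540/360)
= 117.00 · e^-0.010650 = 117.00 × 0.989407
F = R$115.76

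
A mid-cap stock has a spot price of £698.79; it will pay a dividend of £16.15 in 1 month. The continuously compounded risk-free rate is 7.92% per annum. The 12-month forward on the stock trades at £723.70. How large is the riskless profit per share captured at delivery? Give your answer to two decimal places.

£15.32 per share

PV(dividends) I = 16.15·e^(−0.0792·1/12) = 16.0438
Fair forward F* = (S − I)·e^(rT) = (698.79 − 16.0438)·e^0.079200 = 682.7462 × 1.082421 = 739.0188
Market £723.70 < fair 739.0188: forward underpriced → reverse cash-and-carry (short the stock, invest proceeds at r, pay the dividends, go long the forward).
Profit at T = |F_mkt − F*| = |723.70 − 739.0188| = £15.32 per share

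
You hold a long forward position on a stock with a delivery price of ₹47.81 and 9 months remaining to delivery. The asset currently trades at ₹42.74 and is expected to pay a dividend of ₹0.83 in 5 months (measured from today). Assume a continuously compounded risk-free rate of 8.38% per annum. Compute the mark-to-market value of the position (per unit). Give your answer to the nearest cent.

PV(remaining dividends) I = 0.83·e^(−0.0838·5/12) = 0.8015
Current forward F = (S − I)·e^(rT) = (42.74 − 0.8015)·e^(0.0838·9/12) = 41.9385 × 1.064867 = 44.6589
Value (long) = (F − K)·e^(−rT) = (44.6589 − 47.81) × 0.939084 = -2.9591
Value = -₹2.96

-₹2.96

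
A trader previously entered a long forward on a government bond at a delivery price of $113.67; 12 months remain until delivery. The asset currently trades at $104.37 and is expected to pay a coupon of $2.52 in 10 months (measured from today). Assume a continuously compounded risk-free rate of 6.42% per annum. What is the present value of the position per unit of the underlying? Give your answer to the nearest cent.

PV(remaining coupons) I = 2.52·e^(−0.0642·10/12) = 2.3887
Current forward F = (S − I)·e^(rT) = (104.37 − 2.3887)·e^(0.0642·12/12) = 101.9813 × 1.066306 = 108.7433
Value (long) = (F − K)·e^(−rT) = (108.7433 − 113.67) × 0.937817 = -4.6203
Value = -$4.62

-$4.62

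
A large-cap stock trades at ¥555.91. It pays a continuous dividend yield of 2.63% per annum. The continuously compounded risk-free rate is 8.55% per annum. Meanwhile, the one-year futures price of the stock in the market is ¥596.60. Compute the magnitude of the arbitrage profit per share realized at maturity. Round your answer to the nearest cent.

¥6.79 per share

Fair futures: F* = S·e^(carry·T), with carry = (r − q) = 0.0855 − 0.0263 = 0.0592
F* = 555.91 · e^(0.0592 × 12/12) = 555.91 · e^0.059200 = 555.91 × 1.060987 = ¥589.8133
Market ¥596.60 > fair ¥589.8133: forward overpriced → cash-and-carry (buy spot, short the forward).
At maturity, profit = |F_mkt − F*| = |596.60 − 589.8133| = ¥6.79 per share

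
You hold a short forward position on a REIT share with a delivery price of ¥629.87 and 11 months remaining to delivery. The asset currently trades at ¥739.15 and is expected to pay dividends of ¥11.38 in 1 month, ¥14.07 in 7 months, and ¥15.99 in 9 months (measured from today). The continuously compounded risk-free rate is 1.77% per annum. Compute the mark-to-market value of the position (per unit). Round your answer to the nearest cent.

PV(remaining dividends) I = 11.38·e^(−0.0177·1/12) + 14.07·e^(−0.0177·7/12) + 15.99·e^(−0.0177·9/12) = 41.0678
Current forward F = (S − I)·e^(rT) = (739.15 − 41.0678)·e^(0.0177·11/12) = 698.0822 × 1.016357 = 709.5007
Value (long) = (F − K)·e^(−rT) = (709.5007 − 629.87) × 0.983906 = 78.3491
Short position value = −(long value) = -¥78.35

-¥78.35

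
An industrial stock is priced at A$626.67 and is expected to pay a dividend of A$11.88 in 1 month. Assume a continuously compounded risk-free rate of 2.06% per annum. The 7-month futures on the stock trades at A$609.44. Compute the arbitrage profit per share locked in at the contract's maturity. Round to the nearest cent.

PV(dividends) I = 11.88·e^(−0.0206·1/12) = 11.8596
Fair futures F* = (S − I)·e^(rT) = (626.67 − 11.8596)·e^0.012017 = 614.8104 × 1.012089 = 622.2428
Market A$609.44 < fair 622.2428: forward underpriced → reverse cash-and-carry (short the stock, invest proceeds at r, pay the dividends, go long the forward).
Profit at T = |F_mkt − F*| = |609.44 − 622.2428| = A$12.80 per share

A$12.80 per share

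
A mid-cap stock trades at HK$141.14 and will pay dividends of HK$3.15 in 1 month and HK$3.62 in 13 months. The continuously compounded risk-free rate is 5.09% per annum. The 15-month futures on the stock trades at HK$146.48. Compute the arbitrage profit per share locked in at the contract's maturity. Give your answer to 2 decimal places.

PV(dividends) I = 3.15·e^(−0.0509·1/12) + 3.62·e^(−0.0509·13/12) = 6.5625
Fair futures F* = (S − I)·e^(rT) = (141.14 − 6.5625)·e^0.063625 = 134.5775 × 1.065693 = 143.4183
Market HK$146.48 > fair 143.4183: forward overpriced → cash-and-carry (borrow at r, buy the stock and collect the dividends, short the forward).
Profit at T = |F_mkt − F*| = |146.48 − 143.4183| = HK$3.06 per share

HK$3.06 per share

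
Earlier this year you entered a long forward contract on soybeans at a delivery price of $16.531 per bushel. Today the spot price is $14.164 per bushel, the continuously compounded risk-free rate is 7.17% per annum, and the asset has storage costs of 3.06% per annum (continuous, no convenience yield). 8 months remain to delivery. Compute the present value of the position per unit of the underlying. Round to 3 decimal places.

Current fair forward for the remaining 8 months: F = S·e^((r + u)·T), (r + u) = 0.0717 + 0.0306 = 0.1023
F = 14.164 · e^(0.1023 × 8/12) = 14.164 × 1.070579 = 15.1637
Value of long forward = (F − K)·e^(−rT) = (15.1637 − 16.531) · e^(−0.0717·8/12)
= -1.3673 × 0.953324 = -1.303

-$1.303 per bushel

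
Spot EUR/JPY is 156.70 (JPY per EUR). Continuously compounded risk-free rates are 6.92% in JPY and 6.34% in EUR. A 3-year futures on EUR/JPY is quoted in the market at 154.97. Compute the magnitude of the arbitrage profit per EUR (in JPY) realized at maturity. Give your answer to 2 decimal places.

Fair futures: F* = S·e^(carry·T), with carry = (r_JPY − r_EUR) = 0.0692 − 0.0634 = 0.0058
F* = 156.70 · e^(0.0058 × 3) = 156.70 · e^0.017400 = 156.70 × 1.017552 = 159.4504
Market 154.97 < fair 159.4504: forward underpriced → reverse cash-and-carry (short spot, go long the forward).
At maturity, profit = |F_mkt − F*| = |154.97 − 159.4504| = 4.48 per EUR (in JPY)

4.48 per EUR (in JPY)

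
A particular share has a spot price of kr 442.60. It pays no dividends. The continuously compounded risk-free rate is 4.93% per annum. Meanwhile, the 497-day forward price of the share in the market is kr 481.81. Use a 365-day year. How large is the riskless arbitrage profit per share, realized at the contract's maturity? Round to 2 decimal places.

kr 8.48 per share

Fair forward: F* = S·e^(carry·T), with carry = r = 0.0493
F* = 442.60 · e^(0.0493 × 497/365) = 442.60 · e^0.067129 = 442.60 × 1.069433 = kr 473.3310
Market kr 481.81 > fair kr 473.3310: forward overpriced → cash-and-carry (buy spot, short the forward).
At maturity, profit = |F_mkt − F*| = |481.81 − 473.3310| = kr 8.48 per share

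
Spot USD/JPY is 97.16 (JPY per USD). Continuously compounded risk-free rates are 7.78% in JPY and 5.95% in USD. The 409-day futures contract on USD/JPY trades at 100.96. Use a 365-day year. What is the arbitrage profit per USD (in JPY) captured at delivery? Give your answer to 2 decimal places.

Fair futures: F* = S·e^(carry·T), with carry = (r_JPY − r_USD) = 0.0778 − 0.0595 = 0.0183
F* = 97.16 · e^(0.0183 × 409/365) = 97.16 · e^0.020506 = 97.16 × 1.020718 = 99.1730
Market 100.96 > fair 99.1730: forward overpriced → cash-and-carry (buy spot, short the forward).
At maturity, profit = |F_mkt − F*| = |100.96 − 99.1730| = 1.79 per USD (in JPY)

1.79 per USD (in JPY)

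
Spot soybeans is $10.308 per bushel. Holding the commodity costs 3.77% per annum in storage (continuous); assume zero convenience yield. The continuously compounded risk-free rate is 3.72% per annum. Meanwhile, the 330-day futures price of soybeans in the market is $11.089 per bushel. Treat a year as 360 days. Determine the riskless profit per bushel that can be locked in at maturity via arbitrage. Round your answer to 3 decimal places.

$0.048 per bushel

Fair futures: F* = S·e^(carry·T), with carry = (r + u) = 0.0372 + 0.0377 = 0.0749
F* = 10.308 · e^(0.0749 × 330/360) = 10.308 · e^0.068658 = 10.308 × 1.071070 = $11.0406
Market $11.089 > fair $11.0406: forward overpriced → cash-and-carry (buy spot, short the forward).
At maturity, profit = |F_mkt − F*| = |11.089 − 11.0406| = $0.048 per bushel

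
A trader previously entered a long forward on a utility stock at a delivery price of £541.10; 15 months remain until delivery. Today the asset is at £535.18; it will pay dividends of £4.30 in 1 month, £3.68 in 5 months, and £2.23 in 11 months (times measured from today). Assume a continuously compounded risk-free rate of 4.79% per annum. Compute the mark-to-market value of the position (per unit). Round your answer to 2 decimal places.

PV(remaining dividends) I = 4.30·e^(−0.0479·1/12) + 3.68·e^(−0.0479·5/12) + 2.23·e^(−0.0479·11/12) = 10.0244
Current forward F = (S − I)·e^(rT) = (535.18 − 10.0244)·e^(0.0479·15/12) = 525.1556 × 1.061704 = 557.5598
Value (long) = (F − K)·e^(−rT) = (557.5598 − 541.10) × 0.941882 = 15.5032
Value = £15.50

£15.50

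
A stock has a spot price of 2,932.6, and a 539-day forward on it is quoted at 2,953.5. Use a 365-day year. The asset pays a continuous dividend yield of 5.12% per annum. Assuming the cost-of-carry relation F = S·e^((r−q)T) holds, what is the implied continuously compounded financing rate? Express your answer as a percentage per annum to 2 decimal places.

From F = S·e^((r−q)T): (r − q) = ln(F/S)/T
ln(2953.5/2932.6) = ln(1.007127) = 0.007102
(r − q) = 0.007102 / (539/365) = 0.004809
r = ln(F/S)/T + q = 0.004809 + 0.0512 = 0.056009
r = 5.60%

5.60%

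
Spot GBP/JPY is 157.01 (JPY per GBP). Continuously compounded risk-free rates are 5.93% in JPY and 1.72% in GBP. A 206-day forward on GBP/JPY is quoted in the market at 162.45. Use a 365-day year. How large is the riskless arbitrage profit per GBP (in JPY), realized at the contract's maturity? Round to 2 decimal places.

1.66 per GBP (in JPY)

Fair forward: F* = S·e^(carry·T), with carry = (r_JPY − r_GBP) = 0.0593 − 0.0172 = 0.0421
F* = 157.01 · e^(0.0421 × 206/365) = 157.01 · e^0.023761 = 157.01 × 1.024046 = 160.7855
Market 162.45 > fair 160.7855: forward overpriced → cash-and-carry (buy spot, short the forward).
At maturity, profit = |F_mkt − F*| = |162.45 − 160.7855| = 1.66 per GBP (in JPY)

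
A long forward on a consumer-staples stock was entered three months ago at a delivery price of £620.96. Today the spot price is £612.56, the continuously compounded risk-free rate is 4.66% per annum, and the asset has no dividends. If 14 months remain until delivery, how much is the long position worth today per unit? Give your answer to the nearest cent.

£24.46

Current fair forward for the remaining 14 months: F = S·e^(r·T), r = 0.0466
F = 612.56 · e^(0.0466 × 14/12) = 612.56 × 1.055872 = 646.7850
Value of long forward = (F − K)·e^(−rT) = (646.7850 − 620.96) · e^(−0.0466·14/12)
= 25.8250 × 0.947085 = 24.46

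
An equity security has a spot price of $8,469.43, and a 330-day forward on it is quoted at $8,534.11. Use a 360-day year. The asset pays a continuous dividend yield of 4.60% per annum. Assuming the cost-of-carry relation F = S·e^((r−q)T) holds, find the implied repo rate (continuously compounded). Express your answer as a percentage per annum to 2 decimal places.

From F = S·e^((r−q)T): (r − q) = ln(F/S)/T
ln(8534.11/8469.43) = ln(1.007637) = 0.007608
(r − q) = 0.007608 / (330/360) = 0.008300
r = ln(F/S)/T + q = 0.008300 + 0.0460 = 0.054300
r = 5.43%

5.43%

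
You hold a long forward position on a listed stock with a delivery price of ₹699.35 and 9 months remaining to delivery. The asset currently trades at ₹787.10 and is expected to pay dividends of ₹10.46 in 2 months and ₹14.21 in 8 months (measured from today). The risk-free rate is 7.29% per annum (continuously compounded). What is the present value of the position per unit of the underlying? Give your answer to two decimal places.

PV(remaining dividends) I = 10.46·e^(−0.0729·2/12) + 14.21·e^(−0.0729·8/12) = 23.8696
Current forward F = (S − I)·e^(rT) = (787.10 − 23.8696)·e^(0.0729·9/12) = 763.2304 × 1.056197 = 806.1217
Value (long) = (F − K)·e^(−rT) = (806.1217 − 699.35) × 0.946793 = 101.0907
Value = ₹101.09

₹101.09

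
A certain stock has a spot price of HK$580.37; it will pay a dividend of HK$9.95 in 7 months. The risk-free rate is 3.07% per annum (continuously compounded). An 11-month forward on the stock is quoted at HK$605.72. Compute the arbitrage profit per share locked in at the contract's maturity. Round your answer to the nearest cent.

HK$18.84 per share

PV(dividends) I = 9.95·e^(−0.0307·7/12) = 9.7734
Fair forward F* = (S − I)·e^(rT) = (580.37 − 9.7734)·e^0.028142 = 570.5966 × 1.028542 = 586.8826
Market HK$605.72 > fair 586.8826: forward overpriced → cash-and-carry (borrow at r, buy the stock and collect the dividends, short the forward).
Profit at T = |F_mkt − F*| = |605.72 − 586.8826| = HK$18.84 per share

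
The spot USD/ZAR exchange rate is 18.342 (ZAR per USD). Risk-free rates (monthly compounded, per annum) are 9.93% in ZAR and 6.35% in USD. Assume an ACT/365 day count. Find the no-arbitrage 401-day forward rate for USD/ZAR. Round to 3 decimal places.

19.073

By covered interest parity, F = S · (1+r_ZAR/12)^(12T) / (1+r_USD/12)^(12T)
= 18.342 × 1.114767 / 1.072057 = 18.342 × 1.039839
F = 19.073 ZAR per USD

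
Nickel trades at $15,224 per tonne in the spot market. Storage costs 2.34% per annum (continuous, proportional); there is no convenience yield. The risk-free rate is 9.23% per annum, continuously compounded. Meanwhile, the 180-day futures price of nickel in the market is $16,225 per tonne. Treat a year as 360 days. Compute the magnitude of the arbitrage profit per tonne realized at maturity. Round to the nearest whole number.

Fair futures: F* = S·e^(carry·T), with carry = (r + u) = 0.0923 + 0.0234 = 0.1157
F* = 15224 · e^(0.1157 × 180/360) = 15224 · e^0.057850 = 15224 × 1.059556 = $16130.6805
Market $16225 > fair $16130.6805: forward overpriced → cash-and-carry (buy spot, short the forward).
At maturity, profit = |F_mkt − F*| = |16225 − 16130.6805| = $94 per tonne

$94 per tonne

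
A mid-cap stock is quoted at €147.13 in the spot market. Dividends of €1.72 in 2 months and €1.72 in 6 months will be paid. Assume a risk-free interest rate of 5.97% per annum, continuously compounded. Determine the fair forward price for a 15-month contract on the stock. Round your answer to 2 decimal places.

PV(dividends) I = 1.72·e^(−0.0597·2/12) + 1.72·e^(−0.0597·6/12)
I = 1.7030 + 1.6694 = 3.3724
F = (S − I)·e^(rT) = (147.13 − 3.3724) · e^(0.0597·15/12)
= 143.7576 · e^0.074625 = 143.7576 × 1.077480 = €154.90

€154.90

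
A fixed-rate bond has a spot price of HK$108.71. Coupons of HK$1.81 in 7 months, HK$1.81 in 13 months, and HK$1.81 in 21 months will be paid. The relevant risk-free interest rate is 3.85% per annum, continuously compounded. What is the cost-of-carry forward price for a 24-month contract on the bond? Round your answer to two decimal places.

HK$111.80

PV(coupons) I = 1.81·e^(−0.0385·7/12) + 1.81·e^(−0.0385·13/12) + 1.81·e^(−0.0385·21/12)
I = 1.7698 + 1.7361 + 1.6921 = 5.1980
F = (S − I)·e^(rT) = (108.71 − 5.1980) · e^(0.0385·24/12)
= 103.5120 · e^0.077000 = 103.5120 × 1.080042 = HK$111.80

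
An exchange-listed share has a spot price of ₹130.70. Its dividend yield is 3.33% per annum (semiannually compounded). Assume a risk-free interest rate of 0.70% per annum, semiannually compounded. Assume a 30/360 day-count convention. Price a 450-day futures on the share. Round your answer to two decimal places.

₹126.51

F = S · (1+r/2)^(2T) / (1+q/2)^(2T)
= 130.70 × 1.008773 / 1.042146 = 130.70 × 0.967977
F = ₹126.51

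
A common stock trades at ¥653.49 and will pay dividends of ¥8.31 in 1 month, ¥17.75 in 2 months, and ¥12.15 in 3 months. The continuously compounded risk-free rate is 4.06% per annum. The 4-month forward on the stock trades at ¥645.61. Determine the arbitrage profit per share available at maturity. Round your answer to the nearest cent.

¥21.67 per share

PV(dividends) I = 8.31·e^(−0.0406·1/12) + 17.75·e^(−0.0406·2/12) + 12.15·e^(−0.0406·3/12) = 37.9395
Fair forward F* = (S − I)·e^(rT) = (653.49 − 37.9395)·e^0.013533 = 615.5505 × 1.013625 = 623.9374
Market ¥645.61 > fair 623.9374: forward overpriced → cash-and-carry (borrow at r, buy the stock and collect the dividends, short the forward).
Profit at T = |F_mkt − F*| = |645.61 − 623.9374| = ¥21.67 per share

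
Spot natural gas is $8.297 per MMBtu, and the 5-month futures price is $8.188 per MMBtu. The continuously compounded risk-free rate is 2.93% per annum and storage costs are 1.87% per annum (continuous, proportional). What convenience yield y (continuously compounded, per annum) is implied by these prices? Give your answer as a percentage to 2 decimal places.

7.97%

F = S·e^((r+u−y)T) ⇒ (r+u−y) = ln(F/S)/T
ln(8.188/8.297) = -0.013224; /T ⇒ -0.031738
y = r + u − ln(F/S)/T = 0.0293 + 0.0187 + 0.031738 = 0.079738
y = 7.97%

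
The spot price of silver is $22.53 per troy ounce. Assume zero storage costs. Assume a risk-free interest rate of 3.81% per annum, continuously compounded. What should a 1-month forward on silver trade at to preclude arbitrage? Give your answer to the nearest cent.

F = S·e^(rT) = 22.53 · e^(0.0381 × 1/12) = 22.53 · e^0.003175
= 22.53 × 1.003180 = $22.60 per troy ounce

$22.60 per troy ounce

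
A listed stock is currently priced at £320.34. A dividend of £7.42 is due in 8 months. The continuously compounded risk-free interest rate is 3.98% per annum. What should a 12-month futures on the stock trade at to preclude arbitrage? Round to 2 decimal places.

£325.83

PV(dividends) I = 7.42·e^(−0.0398·8/12)
I = 7.2257
F = (S − I)·e^(rT) = (320.34 − 7.2257) · e^(0.0398·12/12)
= 313.1143 · e^0.039800 = 313.1143 × 1.040603 = £325.83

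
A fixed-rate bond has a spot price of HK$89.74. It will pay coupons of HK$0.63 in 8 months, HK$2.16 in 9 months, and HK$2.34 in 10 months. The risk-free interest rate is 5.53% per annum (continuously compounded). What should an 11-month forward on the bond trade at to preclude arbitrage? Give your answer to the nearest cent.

PV(coupons) I = 0.63·e^(−0.0553·8/12) + 2.16·e^(−0.0553·9/12) + 2.34·e^(−0.0553·10/12)
I = 0.6072 + 2.0722 + 2.2346 = 4.9140
F = (S − I)·e^(rT) = (89.74 − 4.9140) · e^(0.0553·11/12)
= 84.8260 · e^0.050692 = 84.8260 × 1.051999 = HK$89.24

HK$89.24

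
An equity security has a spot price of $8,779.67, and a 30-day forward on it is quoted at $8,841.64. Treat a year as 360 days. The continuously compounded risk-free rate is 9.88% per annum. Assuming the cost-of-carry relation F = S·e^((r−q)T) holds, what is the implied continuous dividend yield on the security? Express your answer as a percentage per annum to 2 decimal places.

From F = S·e^((r−q)T): (r − q) = ln(F/S)/T
ln(8841.64/8779.67) = ln(1.007058) = 0.007033
(r − q) = 0.007033 / (30/360) = 0.084396
q = r − ln(F/S)/T = 0.0988 − 0.084396 = 0.014404
q = 1.44%

1.44%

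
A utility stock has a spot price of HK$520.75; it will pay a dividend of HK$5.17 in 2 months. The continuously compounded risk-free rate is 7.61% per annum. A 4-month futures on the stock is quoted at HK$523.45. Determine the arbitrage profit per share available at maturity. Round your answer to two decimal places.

HK$5.44 per share

PV(dividends) I = 5.17·e^(−0.0761·2/12) = 5.1048
Fair futures F* = (S − I)·e^(rT) = (520.75 − 5.1048)·e^0.025367 = 515.6452 × 1.025691 = 528.8926
Market HK$523.45 < fair 528.8926: forward underpriced → reverse cash-and-carry (short the stock, invest proceeds at r, pay the dividends, go long the forward).
Profit at T = |F_mkt − F*| = |523.45 − 528.8926| = HK$5.44 per share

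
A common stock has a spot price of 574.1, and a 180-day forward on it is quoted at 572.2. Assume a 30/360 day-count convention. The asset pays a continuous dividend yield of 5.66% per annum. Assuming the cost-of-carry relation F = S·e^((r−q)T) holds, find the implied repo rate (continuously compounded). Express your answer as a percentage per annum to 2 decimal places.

From F = S·e^((r−q)T): (r − q) = ln(F/S)/T
ln(572.2/574.1) = ln(0.996690) = -0.003315
(r − q) = -0.003315 / (180/360) = -0.006630
r = ln(F/S)/T + q = -0.006630 + 0.0566 = 0.049970
r = 5.00%

5.00%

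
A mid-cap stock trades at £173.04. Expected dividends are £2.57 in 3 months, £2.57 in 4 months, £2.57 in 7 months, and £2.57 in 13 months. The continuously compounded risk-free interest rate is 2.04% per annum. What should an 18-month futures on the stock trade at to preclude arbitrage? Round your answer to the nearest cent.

PV(dividends) I = 2.57·e^(−0.0204·3/12) + 2.57·e^(−0.0204·4/12) + 2.57·e^(−0.0204·7/12) + 2.57·e^(−0.0204·13/12)
I = 2.5569 + 2.5526 + 2.5396 + 2.5138 = 10.1629
F = (S − I)·e^(rT) = (173.04 − 10.1629) · e^(0.0204·18/12)
= 162.8771 · e^0.030600 = 162.8771 × 1.031073 = £167.94

£167.94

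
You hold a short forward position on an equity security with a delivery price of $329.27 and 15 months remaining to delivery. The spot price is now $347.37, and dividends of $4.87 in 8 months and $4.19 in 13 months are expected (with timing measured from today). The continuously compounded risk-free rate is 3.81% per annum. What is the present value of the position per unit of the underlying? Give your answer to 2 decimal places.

-$24.65

PV(remaining dividends) I = 4.87·e^(−0.0381·8/12) + 4.19·e^(−0.0381·13/12) = 8.7684
Current forward F = (S − I)·e^(rT) = (347.37 − 8.7684)·e^(0.0381·15/12) = 338.6016 × 1.048777 = 355.1176
Value (long) = (F − K)·e^(−rT) = (355.1176 − 329.27) × 0.953491 = 24.6455
Short position value = −(long value) = -$24.65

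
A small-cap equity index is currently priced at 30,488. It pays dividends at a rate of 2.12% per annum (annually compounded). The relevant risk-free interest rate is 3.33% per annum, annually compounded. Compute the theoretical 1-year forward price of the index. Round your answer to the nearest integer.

30,849

F = S · (1+r)^T / (1+q)^T
= 30488 × 1.033300 / 1.021200 = 30488 × 1.011849
F = 30,849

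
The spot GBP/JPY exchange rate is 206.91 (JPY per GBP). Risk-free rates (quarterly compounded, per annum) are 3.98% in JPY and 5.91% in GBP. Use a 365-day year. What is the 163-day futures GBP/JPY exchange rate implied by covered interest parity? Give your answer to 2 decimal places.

205.16

By covered interest parity, F = S · (1+r_JPY/4)^(4T) / (1+r_GBP/4)^(4T)
= 206.91 × 1.017843 / 1.026546 = 206.91 × 0.991522
F = 205.16 JPY per GBP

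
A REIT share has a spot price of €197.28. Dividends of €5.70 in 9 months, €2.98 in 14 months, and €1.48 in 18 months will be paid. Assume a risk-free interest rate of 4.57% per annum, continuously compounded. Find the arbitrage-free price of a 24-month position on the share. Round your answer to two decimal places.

€205.52

PV(dividends) I = 5.70·e^(−0.0457·9/12) + 2.98·e^(−0.0457·14/12) + 1.48·e^(−0.0457·18/12)
I = 5.5079 + 2.8253 + 1.3819 = 9.7151
F = (S − I)·e^(rT) = (197.28 − 9.7151) · e^(0.0457·24/12)
= 187.5649 · e^0.091400 = 187.5649 × 1.095707 = €205.52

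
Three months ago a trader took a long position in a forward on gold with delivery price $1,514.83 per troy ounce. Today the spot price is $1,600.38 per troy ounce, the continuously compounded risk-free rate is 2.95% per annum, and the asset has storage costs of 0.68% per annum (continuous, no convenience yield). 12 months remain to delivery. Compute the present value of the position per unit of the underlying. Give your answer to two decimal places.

$140.50 per troy ounce

Current fair forward for the remaining 12 months: F = S·e^((r + u)·T), (r + u) = 0.0295 + 0.0068 = 0.0363
F = 1600.38 · e^(0.0363 × 12/12) = 1600.38 × 1.03696689 = 1659.5411
Value of long forward = (F − K)·e^(−rT) = (1659.5411 − 1514.83) · e^(−0.0295·12/12)
= 144.7111 × 0.97093088 = 140.50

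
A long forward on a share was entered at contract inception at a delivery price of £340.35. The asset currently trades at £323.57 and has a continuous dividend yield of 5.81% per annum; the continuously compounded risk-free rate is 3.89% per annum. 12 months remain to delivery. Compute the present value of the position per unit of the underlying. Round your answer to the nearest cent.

-£22.06

Current fair forward for the remaining 12 months: F = S·e^((r − q)·T), (r − q) = 0.0389 − 0.0581 = -0.0192
F = 323.57 · e^(-0.0192 × 12/12) = 323.57 × 0.980983 = 317.4167
Value of long forward = (F − K)·e^(−rT) = (317.4167 − 340.35) · e^(−0.0389·12/12)
= -22.9333 × 0.961847 = -22.06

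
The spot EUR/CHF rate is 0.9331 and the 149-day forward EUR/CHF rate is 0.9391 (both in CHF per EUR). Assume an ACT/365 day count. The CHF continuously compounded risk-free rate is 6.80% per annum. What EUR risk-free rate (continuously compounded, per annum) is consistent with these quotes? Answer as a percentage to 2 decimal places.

5.23%

F = S·e^((r_CHF − r_EUR)T) ⇒ r_EUR = r_CHF − ln(F/S)/T
ln(0.9391/0.9331) = 0.006410; /(149/365) = 0.015702
r_EUR = 0.0680 − 0.015702 = 0.052298
r_EUR = 5.23%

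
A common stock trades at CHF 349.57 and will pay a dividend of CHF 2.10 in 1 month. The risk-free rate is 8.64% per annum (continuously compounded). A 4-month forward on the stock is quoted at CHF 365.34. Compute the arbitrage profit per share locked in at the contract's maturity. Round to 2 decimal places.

CHF 7.70 per share

PV(dividends) I = 2.10·e^(−0.0864·1/12) = 2.0849
Fair forward F* = (S − I)·e^(rT) = (349.57 − 2.0849)·e^0.028800 = 347.4851 × 1.029219 = 357.6383
Market CHF 365.34 > fair 357.6383: forward overpriced → cash-and-carry (borrow at r, buy the stock and collect the dividends, short the forward).
Profit at T = |F_mkt − F*| = |365.34 − 357.6383| = CHF 7.70 per share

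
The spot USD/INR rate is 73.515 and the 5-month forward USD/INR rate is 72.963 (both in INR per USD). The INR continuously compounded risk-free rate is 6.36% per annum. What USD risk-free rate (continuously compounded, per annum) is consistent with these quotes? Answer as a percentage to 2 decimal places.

8.17%

F = S·e^((r_INR − r_USD)T) ⇒ r_USD = r_INR − ln(F/S)/T
ln(72.963/73.515) = -0.007537; /(5/12) = -0.018089
r_USD = 0.0636 + 0.018089 = 0.081689
r_USD = 8.17%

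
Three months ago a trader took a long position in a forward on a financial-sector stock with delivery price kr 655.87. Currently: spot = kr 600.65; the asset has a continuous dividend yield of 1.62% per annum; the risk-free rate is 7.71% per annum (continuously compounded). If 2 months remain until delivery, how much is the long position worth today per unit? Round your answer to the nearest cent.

Current fair forward for the remaining 2 months: F = S·e^((r − q)·T), (r − q) = 0.0771 − 0.0162 = 0.0609
F = 600.65 · e^(0.0609 × 2/12) = 600.65 × 1.010202 = 606.7778
Value of long forward = (F − K)·e^(−rT) = (606.7778 − 655.87) · e^(−0.0771·2/12)
= -49.0922 × 0.987232 = -48.47

-kr 48.47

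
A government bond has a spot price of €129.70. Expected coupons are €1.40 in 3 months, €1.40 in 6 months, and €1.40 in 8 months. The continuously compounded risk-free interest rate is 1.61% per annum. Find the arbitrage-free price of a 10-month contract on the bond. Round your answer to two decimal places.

PV(coupons) I = 1.40·e^(−0.0161·3/12) + 1.40·e^(−0.0161·6/12) + 1.40·e^(−0.0161·8/12)
I = 1.3944 + 1.3888 + 1.3851 = 4.1683
F = (S − I)·e^(rT) = (129.70 − 4.1683) · e^(0.0161·10/12)
= 125.5317 · e^0.013417 = 125.5317 × 1.013507 = €127.23

€127.23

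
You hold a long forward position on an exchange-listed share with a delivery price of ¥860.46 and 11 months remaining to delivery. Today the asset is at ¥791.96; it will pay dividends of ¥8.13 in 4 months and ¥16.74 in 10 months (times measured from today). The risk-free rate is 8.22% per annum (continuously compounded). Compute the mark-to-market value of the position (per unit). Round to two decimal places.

PV(remaining dividends) I = 8.13·e^(−0.0822·4/12) + 16.74·e^(−0.0822·10/12) = 23.5420
Current forward F = (S − I)·e^(rT) = (791.96 − 23.5420)·e^(0.0822·11/12) = 768.4180 × 1.078261 = 828.5552
Value (long) = (F − K)·e^(−rT) = (828.5552 − 860.46) × 0.927419 = -29.5891
Value = -¥29.59

-¥29.59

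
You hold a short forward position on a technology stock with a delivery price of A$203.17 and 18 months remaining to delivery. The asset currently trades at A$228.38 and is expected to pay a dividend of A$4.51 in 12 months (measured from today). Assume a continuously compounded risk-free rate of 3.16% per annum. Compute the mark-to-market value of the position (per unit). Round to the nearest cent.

-A$30.25

PV(remaining dividends) I = 4.51·e^(−0.0316·12/12) = 4.3697
Current forward F = (S − I)·e^(rT) = (228.38 − 4.3697)·e^(0.0316·18/12) = 224.0103 × 1.048541 = 234.8840
Value (long) = (F − K)·e^(−rT) = (234.8840 − 203.17) × 0.953706 = 30.2458
Short position value = −(long value) = -A$30.25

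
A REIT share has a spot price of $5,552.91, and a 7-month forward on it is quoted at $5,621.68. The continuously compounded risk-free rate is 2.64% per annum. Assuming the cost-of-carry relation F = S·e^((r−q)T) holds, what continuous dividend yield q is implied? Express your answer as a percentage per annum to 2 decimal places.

From F = S·e^((r−q)T): (r − q) = ln(F/S)/T
ln(5621.68/5552.91) = ln(1.012384) = 0.012308
(r − q) = 0.012308 / (7/12) = 0.021099
q = r − ln(F/S)/T = 0.0264 − 0.021099 = 0.005301
q = 0.53%

0.53%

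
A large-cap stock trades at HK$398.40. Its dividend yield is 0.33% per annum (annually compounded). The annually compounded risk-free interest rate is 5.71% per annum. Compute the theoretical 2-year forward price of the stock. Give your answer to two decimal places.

HK$442.27

F = S · (1+r)^T / (1+q)^T
= 398.40 × 1.117460 / 1.006611 = 398.40 × 1.110121
F = HK$442.27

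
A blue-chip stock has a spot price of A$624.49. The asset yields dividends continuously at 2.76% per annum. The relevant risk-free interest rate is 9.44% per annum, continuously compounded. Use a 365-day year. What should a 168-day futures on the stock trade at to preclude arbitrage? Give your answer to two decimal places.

A$643.99

F = S·e^((r − q)T) = 624.49 · e^((0.0944 − 0.0276) × 168/365)
= 624.49 · e^0.030746 = 624.49 × 1.031224
F = A$643.99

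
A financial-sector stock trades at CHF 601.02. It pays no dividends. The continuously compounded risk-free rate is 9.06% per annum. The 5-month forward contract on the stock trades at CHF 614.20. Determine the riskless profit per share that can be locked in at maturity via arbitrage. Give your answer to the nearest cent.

Fair forward: F* = S·e^(carry·T), with carry = r = 0.0906
F* = 601.02 · e^(0.0906 × 5/12) = 601.02 · e^0.037750 = 601.02 × 1.038472 = CHF 624.1424
Market CHF 614.20 < fair CHF 624.1424: forward underpriced → reverse cash-and-carry (short spot, go long the forward).
At maturity, profit = |F_mkt − F*| = |614.20 − 624.1424| = CHF 9.94 per share

CHF 9.94 per share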